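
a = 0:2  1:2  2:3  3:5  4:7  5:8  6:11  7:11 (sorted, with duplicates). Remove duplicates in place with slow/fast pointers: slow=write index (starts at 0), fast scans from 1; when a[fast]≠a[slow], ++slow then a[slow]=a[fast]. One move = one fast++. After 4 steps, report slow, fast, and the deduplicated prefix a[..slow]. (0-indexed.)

slow=0 fast=1: a[fast]=2=a[slow] dup, fast++
slow=0 fast=2: a[fast]=3≠a[slow]=2 write a[1]=3, slow++,fast++
slow=1 fast=3: a[fast]=5≠a[slow]=3 write a[2]=5, slow++,fast++
slow=2 fast=4: a[fast]=7≠a[slow]=5 write a[3]=7, slow++,fast++

slow=3, fast=5, prefix=[2, 3, 5, 7]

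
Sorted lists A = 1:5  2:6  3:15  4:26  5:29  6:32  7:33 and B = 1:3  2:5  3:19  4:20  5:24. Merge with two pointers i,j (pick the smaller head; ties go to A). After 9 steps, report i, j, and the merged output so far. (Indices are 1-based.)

i=5, j=6, merged so far=[3, 5, 5, 6, 15, 19, 20, 24, 26]

[i=1,j=1] A[i]=5>B[j]=3 take 3 → j++
[i=1,j=2] A[i]=5<=B[j]=5 take 5 → i++
[i=2,j=2] A[i]=6>B[j]=5 take 5 → j++
[i=2,j=3] A[i]=6<=B[j]=19 take 6 → i++
[i=3,j=3] A[i]=15<=B[j]=19 take 15 → i++
[i=4,j=3] A[i]=26>B[j]=19 take 19 → j++
[i=4,j=4] A[i]=26>B[j]=20 take 20 → j++
[i=4,j=5] A[i]=26>B[j]=24 take 24 → j++
[i=4,j=6] B done, take A[i]=26 → i++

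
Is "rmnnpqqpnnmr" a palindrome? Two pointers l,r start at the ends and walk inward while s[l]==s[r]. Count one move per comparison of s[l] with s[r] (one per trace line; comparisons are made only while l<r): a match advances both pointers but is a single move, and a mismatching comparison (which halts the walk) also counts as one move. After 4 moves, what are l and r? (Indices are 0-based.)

[0,11] 'r'=='r' → l++,r--
[1,10] 'm'=='m' → l++,r--
[2,9] 'n'=='n' → l++,r--
[3,8] 'n'=='n' → l++,r--

l=4, r=7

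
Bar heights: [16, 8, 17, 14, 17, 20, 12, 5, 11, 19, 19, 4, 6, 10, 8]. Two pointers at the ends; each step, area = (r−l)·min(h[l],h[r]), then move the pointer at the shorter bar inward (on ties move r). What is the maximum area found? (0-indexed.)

max area = 160

[0,14] min(16,8)*14=112 best=112 * → r--
[0,13] min(16,10)*13=130 best=130 * → r--
[0,12] min(16,6)*12=72 best=130 → r--
[0,11] min(16,4)*11=44 best=130 → r--
[0,10] min(16,19)*10=160 best=160 * → l++
[1,10] min(8,19)*9=72 best=160 → l++
[2,10] min(17,19)*8=136 best=160 → l++
[3,10] min(14,19)*7=98 best=160 → l++
[4,10] min(17,19)*6=102 best=160 → l++
[5,10] min(20,19)*5=95 best=160 → r--
[5,9] min(20,19)*4=76 best=160 → r--
[5,8] min(20,11)*3=33 best=160 → r--
[5,7] min(20,5)*2=10 best=160 → r--
[5,6] min(20,12)*1=12 best=160 → r--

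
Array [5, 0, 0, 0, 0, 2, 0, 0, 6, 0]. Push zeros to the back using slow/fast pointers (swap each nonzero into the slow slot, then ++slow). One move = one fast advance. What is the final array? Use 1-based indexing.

slow=1 fast=1: a[fast]=5≠0 swap→a[1]=5, slow++,fast++
slow=2 fast=2: a[fast]=0, fast++
slow=2 fast=3: a[fast]=0, fast++
slow=2 fast=4: a[fast]=0, fast++
slow=2 fast=5: a[fast]=0, fast++
slow=2 fast=6: a[fast]=2≠0 swap→a[2]=2, slow++,fast++
slow=3 fast=7: a[fast]=0, fast++
slow=3 fast=8: a[fast]=0, fast++
slow=3 fast=9: a[fast]=6≠0 swap→a[3]=6, slow++,fast++
slow=4 fast=10: a[fast]=0, fast++

[5, 2, 6, 0, 0, 0, 0, 0, 0, 0]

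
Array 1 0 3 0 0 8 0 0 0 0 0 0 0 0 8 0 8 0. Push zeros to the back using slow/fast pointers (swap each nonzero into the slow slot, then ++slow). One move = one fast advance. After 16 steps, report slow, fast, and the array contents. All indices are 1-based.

(s=1,f=1) a[fast]=1≠0 swap→a[1]=1 → slow++,fast++
(s=2,f=2) a[fast]=0 → fast++
(s=2,f=3) a[fast]=3≠0 swap→a[2]=3 → slow++,fast++
(s=3,f=4) a[fast]=0 → fast++
(s=3,f=5) a[fast]=0 → fast++
(s=3,f=6) a[fast]=8≠0 swap→a[3]=8 → slow++,fast++
(s=4,f=7) a[fast]=0 → fast++
(s=4,f=8) a[fast]=0 → fast++
(s=4,f=9) a[fast]=0 → fast++
(s=4,f=10) a[fast]=0 → fast++
(s=4,f=11) a[fast]=0 → fast++
(s=4,f=12) a[fast]=0 → fast++
(s=4,f=13) a[fast]=0 → fast++
(s=4,f=14) a[fast]=0 → fast++
(s=4,f=15) a[fast]=8≠0 swap→a[4]=8 → slow++,fast++
(s=5,f=16) a[fast]=0 → fast++

slow=5, fast=17, a=[1, 3, 8, 8, 0, 0, 0, 0, 0, 0, 0, 0, 0, 0, 0, 0, 8, 0]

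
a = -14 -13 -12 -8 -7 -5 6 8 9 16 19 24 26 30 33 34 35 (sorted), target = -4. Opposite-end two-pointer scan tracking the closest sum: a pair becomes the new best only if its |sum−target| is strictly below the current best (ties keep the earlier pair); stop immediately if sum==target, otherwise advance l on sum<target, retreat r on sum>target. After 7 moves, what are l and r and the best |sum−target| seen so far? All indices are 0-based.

[0,16] -14+35=21 d=25 * → r--
[0,15] -14+34=20 d=24 * → r--
[0,14] -14+33=19 d=23 * → r--
[0,13] -14+30=16 d=20 * → r--
[0,12] -14+26=12 d=16 * → r--
[0,11] -14+24=10 d=14 * → r--
[0,10] -14+19=5 d=9 * → r--

l=0, r=9, best |Δ|=9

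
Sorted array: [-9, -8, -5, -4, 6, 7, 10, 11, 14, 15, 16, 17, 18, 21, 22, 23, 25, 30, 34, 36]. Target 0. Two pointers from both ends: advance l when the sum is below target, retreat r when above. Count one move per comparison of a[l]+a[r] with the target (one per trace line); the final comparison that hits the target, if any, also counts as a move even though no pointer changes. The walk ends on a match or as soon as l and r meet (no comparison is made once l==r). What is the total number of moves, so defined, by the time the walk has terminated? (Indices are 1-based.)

l=1 r=20: -9+36=27 >0, r--
l=1 r=19: -9+34=25 >0, r--
l=1 r=18: -9+30=21 >0, r--
l=1 r=17: -9+25=16 >0, r--
l=1 r=16: -9+23=14 >0, r--
l=1 r=15: -9+22=13 >0, r--
l=1 r=14: -9+21=12 >0, r--
l=1 r=13: -9+18=9 >0, r--
l=1 r=12: -9+17=8 >0, r--
l=1 r=11: -9+16=7 >0, r--
l=1 r=10: -9+15=6 >0, r--
l=1 r=9: -9+14=5 >0, r--
l=1 r=8: -9+11=2 >0, r--
l=1 r=7: -9+10=1 >0, r--
l=1 r=6: -9+7=-2 <0, l++
l=2 r=6: -8+7=-1 <0, l++
l=3 r=6: -5+7=2 >0, r--
l=3 r=5: -5+6=1 >0, r--
l=3 r=4: -5+-4=-9 <0, l++

19 moves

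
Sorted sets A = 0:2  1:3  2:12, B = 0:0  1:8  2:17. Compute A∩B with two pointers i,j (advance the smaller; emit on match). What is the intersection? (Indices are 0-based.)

intersection = []

i=0 j=0: 2>0, j++
i=0 j=1: 2<8, i++
i=1 j=1: 3<8, i++
i=2 j=1: 12>8, j++
i=2 j=2: 12<17, i++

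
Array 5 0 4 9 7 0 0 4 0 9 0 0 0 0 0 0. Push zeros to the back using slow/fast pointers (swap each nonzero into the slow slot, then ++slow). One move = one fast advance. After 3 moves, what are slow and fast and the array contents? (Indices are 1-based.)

slow=3, fast=4, a=[5, 4, 0, 9, 7, 0, 0, 4, 0, 9, 0, 0, 0, 0, 0, 0]

slow=1 fast=1: a[fast]=5≠0 swap→a[1]=5, slow++,fast++
slow=2 fast=2: a[fast]=0, fast++
slow=2 fast=3: a[fast]=4≠0 swap→a[2]=4, slow++,fast++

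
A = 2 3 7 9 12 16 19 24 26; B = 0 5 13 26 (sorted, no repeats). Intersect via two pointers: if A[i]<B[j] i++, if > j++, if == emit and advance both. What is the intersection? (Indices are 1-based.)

intersection = [26]

i=1 j=1: 2>0, j++
i=1 j=2: 2<5, i++
i=2 j=2: 3<5, i++
i=3 j=2: 7>5, j++
i=3 j=3: 7<13, i++
i=4 j=3: 9<13, i++
i=5 j=3: 12<13, i++
i=6 j=3: 16>13, j++
i=6 j=4: 16<26, i++
i=7 j=4: 19<26, i++
i=8 j=4: 24<26, i++
i=9 j=4: 26==26 emit, i++,j++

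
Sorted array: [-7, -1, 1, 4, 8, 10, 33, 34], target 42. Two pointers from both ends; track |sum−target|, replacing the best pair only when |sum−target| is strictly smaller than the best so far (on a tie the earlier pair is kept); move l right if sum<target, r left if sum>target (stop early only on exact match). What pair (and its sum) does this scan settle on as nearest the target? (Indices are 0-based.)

[0,7] -7+34=27 d=15 * → l++
[1,7] -1+34=33 d=9 * → l++
[2,7] 1+34=35 d=7 * → l++
[3,7] 4+34=38 d=4 * → l++
[4,7] 8+34=42 d=0 * → stop

pair (8, 34) with sum 42 (|Δ|=0)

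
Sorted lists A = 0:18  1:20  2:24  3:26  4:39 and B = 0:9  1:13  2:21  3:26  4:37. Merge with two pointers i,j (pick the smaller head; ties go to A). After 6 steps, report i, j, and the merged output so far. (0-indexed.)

i=3, j=3, merged so far=[9, 13, 18, 20, 21, 24]

[i=0,j=0] A[i]=18>B[j]=9 take 9 → j++
[i=0,j=1] A[i]=18>B[j]=13 take 13 → j++
[i=0,j=2] A[i]=18<=B[j]=21 take 18 → i++
[i=1,j=2] A[i]=20<=B[j]=21 take 20 → i++
[i=2,j=2] A[i]=24>B[j]=21 take 21 → j++
[i=2,j=3] A[i]=24<=B[j]=26 take 24 → i++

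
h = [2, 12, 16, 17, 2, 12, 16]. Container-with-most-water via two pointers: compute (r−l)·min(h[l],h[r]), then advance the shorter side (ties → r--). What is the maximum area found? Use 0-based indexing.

max area = 64

[0,6] min(2,16)*6=12 best=12 * → l++
[1,6] min(12,16)*5=60 best=60 * → l++
[2,6] min(16,16)*4=64 best=64 * → r--
[2,5] min(16,12)*3=36 best=64 → r--
[2,4] min(16,2)*2=4 best=64 → r--
[2,3] min(16,17)*1=16 best=64 → l++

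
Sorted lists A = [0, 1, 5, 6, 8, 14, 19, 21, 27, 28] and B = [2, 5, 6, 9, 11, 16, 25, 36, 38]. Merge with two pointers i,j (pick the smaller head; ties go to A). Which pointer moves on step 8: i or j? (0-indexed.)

[i=0,j=0] A[i]=0<=B[j]=2 take 0 → i++
[i=1,j=0] A[i]=1<=B[j]=2 take 1 → i++
[i=2,j=0] A[i]=5>B[j]=2 take 2 → j++
[i=2,j=1] A[i]=5<=B[j]=5 take 5 → i++
[i=3,j=1] A[i]=6>B[j]=5 take 5 → j++
[i=3,j=2] A[i]=6<=B[j]=6 take 6 → i++
[i=4,j=2] A[i]=8>B[j]=6 take 6 → j++
[i=4,j=3] A[i]=8<=B[j]=9 take 8 → i++

i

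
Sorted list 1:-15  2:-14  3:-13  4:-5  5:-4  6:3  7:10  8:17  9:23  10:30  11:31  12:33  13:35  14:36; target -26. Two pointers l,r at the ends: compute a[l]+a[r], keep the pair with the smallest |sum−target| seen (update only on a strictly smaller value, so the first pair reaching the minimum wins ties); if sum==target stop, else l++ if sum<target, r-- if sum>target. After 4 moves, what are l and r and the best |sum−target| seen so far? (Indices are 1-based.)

l=1, r=10, best |Δ|=42

[1,14] -15+36=21 d=47 * → r--
[1,13] -15+35=20 d=46 * → r--
[1,12] -15+33=18 d=44 * → r--
[1,11] -15+31=16 d=42 * → r--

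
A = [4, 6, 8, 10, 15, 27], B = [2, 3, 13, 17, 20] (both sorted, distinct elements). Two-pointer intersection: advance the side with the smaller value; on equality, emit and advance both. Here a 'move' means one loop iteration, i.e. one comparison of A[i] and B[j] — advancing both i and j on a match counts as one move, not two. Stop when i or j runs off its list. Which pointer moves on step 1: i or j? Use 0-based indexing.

i=0 j=0: 4>2, j++

j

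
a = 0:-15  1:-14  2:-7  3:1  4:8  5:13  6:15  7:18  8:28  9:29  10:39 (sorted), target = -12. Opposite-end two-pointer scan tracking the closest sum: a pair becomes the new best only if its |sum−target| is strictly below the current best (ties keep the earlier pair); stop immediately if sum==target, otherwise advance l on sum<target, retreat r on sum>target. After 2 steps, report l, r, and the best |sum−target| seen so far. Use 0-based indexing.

l=0, r=8, best |Δ|=26

[0,10] -15+39=24 d=36 * → r--
[0,9] -15+29=14 d=26 * → r--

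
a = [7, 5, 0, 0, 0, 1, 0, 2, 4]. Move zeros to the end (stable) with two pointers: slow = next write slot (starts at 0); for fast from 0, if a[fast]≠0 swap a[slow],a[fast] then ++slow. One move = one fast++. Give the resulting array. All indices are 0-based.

[7, 5, 1, 2, 4, 0, 0, 0, 0]

(s=0,f=0) a[fast]=7≠0 swap→a[0]=7 → slow++,fast++
(s=1,f=1) a[fast]=5≠0 swap→a[1]=5 → slow++,fast++
(s=2,f=2) a[fast]=0 → fast++
(s=2,f=3) a[fast]=0 → fast++
(s=2,f=4) a[fast]=0 → fast++
(s=2,f=5) a[fast]=1≠0 swap→a[2]=1 → slow++,fast++
(s=3,f=6) a[fast]=0 → fast++
(s=3,f=7) a[fast]=2≠0 swap→a[3]=2 → slow++,fast++
(s=4,f=8) a[fast]=4≠0 swap→a[4]=4 → slow++,fast++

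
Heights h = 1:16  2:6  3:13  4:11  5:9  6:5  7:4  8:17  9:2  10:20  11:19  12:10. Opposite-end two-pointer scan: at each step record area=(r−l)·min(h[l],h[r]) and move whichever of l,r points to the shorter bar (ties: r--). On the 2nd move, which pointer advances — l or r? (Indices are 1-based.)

l

[1,12] min(16,10)*11=110 best=110 * → r--
[1,11] min(16,19)*10=160 best=160 * → l++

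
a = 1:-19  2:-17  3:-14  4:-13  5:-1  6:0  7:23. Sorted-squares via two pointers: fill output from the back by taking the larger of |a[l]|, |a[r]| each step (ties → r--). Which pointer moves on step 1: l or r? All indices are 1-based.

[1,7] |-19|<=|23| out[7]=529 → r--

r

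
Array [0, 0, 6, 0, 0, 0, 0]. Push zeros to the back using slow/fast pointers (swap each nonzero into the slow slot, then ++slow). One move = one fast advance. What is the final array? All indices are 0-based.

slow=0 fast=0: a[fast]=0, fast++
slow=0 fast=1: a[fast]=0, fast++
slow=0 fast=2: a[fast]=6≠0 swap→a[0]=6, slow++,fast++
slow=1 fast=3: a[fast]=0, fast++
slow=1 fast=4: a[fast]=0, fast++
slow=1 fast=5: a[fast]=0, fast++
slow=1 fast=6: a[fast]=0, fast++

[6, 0, 0, 0, 0, 0, 0]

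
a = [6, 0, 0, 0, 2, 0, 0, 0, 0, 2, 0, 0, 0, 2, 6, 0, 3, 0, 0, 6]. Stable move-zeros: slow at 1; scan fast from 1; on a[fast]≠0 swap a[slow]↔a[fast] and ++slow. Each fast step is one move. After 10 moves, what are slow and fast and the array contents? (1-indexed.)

(s=1,f=1) a[fast]=6≠0 swap→a[1]=6 → slow++,fast++
(s=2,f=2) a[fast]=0 → fast++
(s=2,f=3) a[fast]=0 → fast++
(s=2,f=4) a[fast]=0 → fast++
(s=2,f=5) a[fast]=2≠0 swap→a[2]=2 → slow++,fast++
(s=3,f=6) a[fast]=0 → fast++
(s=3,f=7) a[fast]=0 → fast++
(s=3,f=8) a[fast]=0 → fast++
(s=3,f=9) a[fast]=0 → fast++
(s=3,f=10) a[fast]=2≠0 swap→a[3]=2 → slow++,fast++

slow=4, fast=11, a=[6, 2, 2, 0, 0, 0, 0, 0, 0, 0, 0, 0, 0, 2, 6, 0, 3, 0, 0, 6]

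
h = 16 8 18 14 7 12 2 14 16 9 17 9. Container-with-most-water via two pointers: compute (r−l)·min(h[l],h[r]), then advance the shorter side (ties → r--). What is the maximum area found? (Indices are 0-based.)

[0,11] min(16,9)*11=99 best=99 * → r--
[0,10] min(16,17)*10=160 best=160 * → l++
[1,10] min(8,17)*9=72 best=160 → l++
[2,10] min(18,17)*8=136 best=160 → r--
[2,9] min(18,9)*7=63 best=160 → r--
[2,8] min(18,16)*6=96 best=160 → r--
[2,7] min(18,14)*5=70 best=160 → r--
[2,6] min(18,2)*4=8 best=160 → r--
[2,5] min(18,12)*3=36 best=160 → r--
[2,4] min(18,7)*2=14 best=160 → r--
[2,3] min(18,14)*1=14 best=160 → r--

max area = 160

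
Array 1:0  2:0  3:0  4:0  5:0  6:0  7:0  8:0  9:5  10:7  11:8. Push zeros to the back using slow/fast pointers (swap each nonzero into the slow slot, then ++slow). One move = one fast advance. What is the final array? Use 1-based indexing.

slow=1 fast=1: a[fast]=0, fast++
slow=1 fast=2: a[fast]=0, fast++
slow=1 fast=3: a[fast]=0, fast++
slow=1 fast=4: a[fast]=0, fast++
slow=1 fast=5: a[fast]=0, fast++
slow=1 fast=6: a[fast]=0, fast++
slow=1 fast=7: a[fast]=0, fast++
slow=1 fast=8: a[fast]=0, fast++
slow=1 fast=9: a[fast]=5≠0 swap→a[1]=5, slow++,fast++
slow=2 fast=10: a[fast]=7≠0 swap→a[2]=7, slow++,fast++
slow=3 fast=11: a[fast]=8≠0 swap→a[3]=8, slow++,fast++

[5, 7, 8, 0, 0, 0, 0, 0, 0, 0, 0]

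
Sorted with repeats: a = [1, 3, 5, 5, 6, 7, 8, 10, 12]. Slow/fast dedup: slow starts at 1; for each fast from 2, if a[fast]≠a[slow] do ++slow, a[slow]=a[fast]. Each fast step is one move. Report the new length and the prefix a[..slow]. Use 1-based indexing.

length 8; prefix = [1, 3, 5, 6, 7, 8, 10, 12]

(s=1,f=2) a[fast]=3≠a[slow]=1 write a[2]=3 → slow++,fast++
(s=2,f=3) a[fast]=5≠a[slow]=3 write a[3]=5 → slow++,fast++
(s=3,f=4) a[fast]=5=a[slow] dup → fast++
(s=3,f=5) a[fast]=6≠a[slow]=5 write a[4]=6 → slow++,fast++
(s=4,f=6) a[fast]=7≠a[slow]=6 write a[5]=7 → slow++,fast++
(s=5,f=7) a[fast]=8≠a[slow]=7 write a[6]=8 → slow++,fast++
(s=6,f=8) a[fast]=10≠a[slow]=8 write a[7]=10 → slow++,fast++
(s=7,f=9) a[fast]=12≠a[slow]=10 write a[8]=12 → slow++,fast++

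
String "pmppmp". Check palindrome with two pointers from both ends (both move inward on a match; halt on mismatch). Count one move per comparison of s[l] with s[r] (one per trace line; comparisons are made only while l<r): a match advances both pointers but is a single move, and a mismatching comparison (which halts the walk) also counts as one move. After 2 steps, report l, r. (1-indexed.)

l=3, r=4

[1,6] 'p'=='p' → l++,r--
[2,5] 'm'=='m' → l++,r--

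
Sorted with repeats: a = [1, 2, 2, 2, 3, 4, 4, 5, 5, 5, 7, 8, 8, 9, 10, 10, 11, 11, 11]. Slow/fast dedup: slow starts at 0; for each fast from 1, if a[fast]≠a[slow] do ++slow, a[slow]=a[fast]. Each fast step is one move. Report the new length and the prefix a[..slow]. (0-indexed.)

(s=0,f=1) a[fast]=2≠a[slow]=1 write a[1]=2 → slow++,fast++
(s=1,f=2) a[fast]=2=a[slow] dup → fast++
(s=1,f=3) a[fast]=2=a[slow] dup → fast++
(s=1,f=4) a[fast]=3≠a[slow]=2 write a[2]=3 → slow++,fast++
(s=2,f=5) a[fast]=4≠a[slow]=3 write a[3]=4 → slow++,fast++
(s=3,f=6) a[fast]=4=a[slow] dup → fast++
(s=3,f=7) a[fast]=5≠a[slow]=4 write a[4]=5 → slow++,fast++
(s=4,f=8) a[fast]=5=a[slow] dup → fast++
(s=4,f=9) a[fast]=5=a[slow] dup → fast++
(s=4,f=10) a[fast]=7≠a[slow]=5 write a[5]=7 → slow++,fast++
(s=5,f=11) a[fast]=8≠a[slow]=7 write a[6]=8 → slow++,fast++
(s=6,f=12) a[fast]=8=a[slow] dup → fast++
(s=6,f=13) a[fast]=9≠a[slow]=8 write a[7]=9 → slow++,fast++
(s=7,f=14) a[fast]=10≠a[slow]=9 write a[8]=10 → slow++,fast++
(s=8,f=15) a[fast]=10=a[slow] dup → fast++
(s=8,f=16) a[fast]=11≠a[slow]=10 write a[9]=11 → slow++,fast++
(s=9,f=17) a[fast]=11=a[slow] dup → fast++
(s=9,f=18) a[fast]=11=a[slow] dup → fast++

length 10; prefix = [1, 2, 3, 4, 5, 7, 8, 9, 10, 11]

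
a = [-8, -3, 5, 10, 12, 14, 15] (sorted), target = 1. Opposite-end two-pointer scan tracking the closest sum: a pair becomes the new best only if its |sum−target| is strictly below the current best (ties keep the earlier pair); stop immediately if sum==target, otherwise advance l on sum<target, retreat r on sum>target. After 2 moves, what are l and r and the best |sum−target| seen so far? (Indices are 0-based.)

l=0, r=4, best |Δ|=5

[0,6] -8+15=7 d=6 * → r--
[0,5] -8+14=6 d=5 * → r--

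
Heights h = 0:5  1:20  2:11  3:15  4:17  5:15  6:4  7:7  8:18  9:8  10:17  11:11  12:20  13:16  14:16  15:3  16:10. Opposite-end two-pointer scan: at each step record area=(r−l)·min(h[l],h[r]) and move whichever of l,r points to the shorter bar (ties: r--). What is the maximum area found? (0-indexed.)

max area = 220

l=0 r=16: min(5,10)*16=80 best=80 *, l++
l=1 r=16: min(20,10)*15=150 best=150 *, r--
l=1 r=15: min(20,3)*14=42 best=150, r--
l=1 r=14: min(20,16)*13=208 best=208 *, r--
l=1 r=13: min(20,16)*12=192 best=208, r--
l=1 r=12: min(20,20)*11=220 best=220 *, r--
l=1 r=11: min(20,11)*10=110 best=220, r--
l=1 r=10: min(20,17)*9=153 best=220, r--
l=1 r=9: min(20,8)*8=64 best=220, r--
l=1 r=8: min(20,18)*7=126 best=220, r--
l=1 r=7: min(20,7)*6=42 best=220, r--
l=1 r=6: min(20,4)*5=20 best=220, r--
l=1 r=5: min(20,15)*4=60 best=220, r--
l=1 r=4: min(20,17)*3=51 best=220, r--
l=1 r=3: min(20,15)*2=30 best=220, r--
l=1 r=2: min(20,11)*1=11 best=220, r--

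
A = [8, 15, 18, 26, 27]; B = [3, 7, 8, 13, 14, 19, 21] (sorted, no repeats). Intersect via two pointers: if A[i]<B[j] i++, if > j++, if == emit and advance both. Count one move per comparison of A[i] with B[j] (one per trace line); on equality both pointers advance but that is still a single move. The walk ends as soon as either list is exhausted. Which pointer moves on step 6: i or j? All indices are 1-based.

i

[i=1,j=1] 8>3 → j++
[i=1,j=2] 8>7 → j++
[i=1,j=3] 8==8 emit → i++,j++
[i=2,j=4] 15>13 → j++
[i=2,j=5] 15>14 → j++
[i=2,j=6] 15<19 → i++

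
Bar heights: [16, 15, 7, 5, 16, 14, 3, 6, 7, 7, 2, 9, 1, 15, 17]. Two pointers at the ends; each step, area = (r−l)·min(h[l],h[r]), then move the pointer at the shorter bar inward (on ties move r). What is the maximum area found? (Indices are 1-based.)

l=1 r=15: min(16,17)*14=224 best=224 *, l++
l=2 r=15: min(15,17)*13=195 best=224, l++
l=3 r=15: min(7,17)*12=84 best=224, l++
l=4 r=15: min(5,17)*11=55 best=224, l++
l=5 r=15: min(16,17)*10=160 best=224, l++
l=6 r=15: min(14,17)*9=126 best=224, l++
l=7 r=15: min(3,17)*8=24 best=224, l++
l=8 r=15: min(6,17)*7=42 best=224, l++
l=9 r=15: min(7,17)*6=42 best=224, l++
l=10 r=15: min(7,17)*5=35 best=224, l++
l=11 r=15: min(2,17)*4=8 best=224, l++
l=12 r=15: min(9,17)*3=27 best=224, l++
l=13 r=15: min(1,17)*2=2 best=224, l++
l=14 r=15: min(15,17)*1=15 best=224, l++

max area = 224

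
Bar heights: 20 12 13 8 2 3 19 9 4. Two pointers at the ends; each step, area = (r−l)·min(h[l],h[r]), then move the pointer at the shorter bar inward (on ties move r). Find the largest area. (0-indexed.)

max area = 114

l=0 r=8: min(20,4)*8=32 best=32 *, r--
l=0 r=7: min(20,9)*7=63 best=63 *, r--
l=0 r=6: min(20,19)*6=114 best=114 *, r--
l=0 r=5: min(20,3)*5=15 best=114, r--
l=0 r=4: min(20,2)*4=8 best=114, r--
l=0 r=3: min(20,8)*3=24 best=114, r--
l=0 r=2: min(20,13)*2=26 best=114, r--
l=0 r=1: min(20,12)*1=12 best=114, r--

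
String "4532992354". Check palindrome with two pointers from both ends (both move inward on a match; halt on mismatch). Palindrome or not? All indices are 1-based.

[1,10] '4'=='4' → l++,r--
[2,9] '5'=='5' → l++,r--
[3,8] '3'=='3' → l++,r--
[4,7] '2'=='2' → l++,r--
[5,6] '9'=='9' → l++,r--

palindrome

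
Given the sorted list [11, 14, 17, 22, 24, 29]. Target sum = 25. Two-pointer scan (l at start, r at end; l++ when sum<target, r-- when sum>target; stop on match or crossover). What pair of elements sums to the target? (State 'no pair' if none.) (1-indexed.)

l=1 r=6: 11+29=40 >25, r--
l=1 r=5: 11+24=35 >25, r--
l=1 r=4: 11+22=33 >25, r--
l=1 r=3: 11+17=28 >25, r--
l=1 r=2: 11+14=25, found

(11, 14)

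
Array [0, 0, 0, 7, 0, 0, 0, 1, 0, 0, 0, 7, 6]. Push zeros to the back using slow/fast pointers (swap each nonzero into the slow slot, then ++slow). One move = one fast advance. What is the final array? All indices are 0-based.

(s=0,f=0) a[fast]=0 → fast++
(s=0,f=1) a[fast]=0 → fast++
(s=0,f=2) a[fast]=0 → fast++
(s=0,f=3) a[fast]=7≠0 swap→a[0]=7 → slow++,fast++
(s=1,f=4) a[fast]=0 → fast++
(s=1,f=5) a[fast]=0 → fast++
(s=1,f=6) a[fast]=0 → fast++
(s=1,f=7) a[fast]=1≠0 swap→a[1]=1 → slow++,fast++
(s=2,f=8) a[fast]=0 → fast++
(s=2,f=9) a[fast]=0 → fast++
(s=2,f=10) a[fast]=0 → fast++
(s=2,f=11) a[fast]=7≠0 swap→a[2]=7 → slow++,fast++
(s=3,f=12) a[fast]=6≠0 swap→a[3]=6 → slow++,fast++

[7, 1, 7, 6, 0, 0, 0, 0, 0, 0, 0, 0, 0]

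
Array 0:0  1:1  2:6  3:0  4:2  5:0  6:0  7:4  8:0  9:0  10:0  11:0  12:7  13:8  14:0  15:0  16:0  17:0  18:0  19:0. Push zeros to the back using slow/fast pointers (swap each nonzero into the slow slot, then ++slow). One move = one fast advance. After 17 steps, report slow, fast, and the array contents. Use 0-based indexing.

(s=0,f=0) a[fast]=0 → fast++
(s=0,f=1) a[fast]=1≠0 swap→a[0]=1 → slow++,fast++
(s=1,f=2) a[fast]=6≠0 swap→a[1]=6 → slow++,fast++
(s=2,f=3) a[fast]=0 → fast++
(s=2,f=4) a[fast]=2≠0 swap→a[2]=2 → slow++,fast++
(s=3,f=5) a[fast]=0 → fast++
(s=3,f=6) a[fast]=0 → fast++
(s=3,f=7) a[fast]=4≠0 swap→a[3]=4 → slow++,fast++
(s=4,f=8) a[fast]=0 → fast++
(s=4,f=9) a[fast]=0 → fast++
(s=4,f=10) a[fast]=0 → fast++
(s=4,f=11) a[fast]=0 → fast++
(s=4,f=12) a[fast]=7≠0 swap→a[4]=7 → slow++,fast++
(s=5,f=13) a[fast]=8≠0 swap→a[5]=8 → slow++,fast++
(s=6,f=14) a[fast]=0 → fast++
(s=6,f=15) a[fast]=0 → fast++
(s=6,f=16) a[fast]=0 → fast++

slow=6, fast=17, a=[1, 6, 2, 4, 7, 8, 0, 0, 0, 0, 0, 0, 0, 0, 0, 0, 0, 0, 0, 0]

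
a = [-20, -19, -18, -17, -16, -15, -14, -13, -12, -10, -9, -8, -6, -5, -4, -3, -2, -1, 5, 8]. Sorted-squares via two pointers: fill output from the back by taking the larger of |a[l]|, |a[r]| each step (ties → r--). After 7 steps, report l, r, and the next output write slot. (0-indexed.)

l=7, r=19, next write slot=12

l=0 r=19: |-20|>|8| out[19]=400, l++
l=1 r=19: |-19|>|8| out[18]=361, l++
l=2 r=19: |-18|>|8| out[17]=324, l++
l=3 r=19: |-17|>|8| out[16]=289, l++
l=4 r=19: |-16|>|8| out[15]=256, l++
l=5 r=19: |-15|>|8| out[14]=225, l++
l=6 r=19: |-14|>|8| out[13]=196, l++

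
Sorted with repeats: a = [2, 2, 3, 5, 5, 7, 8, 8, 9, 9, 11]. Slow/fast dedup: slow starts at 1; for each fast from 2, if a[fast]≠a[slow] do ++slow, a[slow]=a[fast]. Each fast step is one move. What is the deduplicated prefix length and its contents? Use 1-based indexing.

length 7; prefix = [2, 3, 5, 7, 8, 9, 11]

(s=1,f=2) a[fast]=2=a[slow] dup → fast++
(s=1,f=3) a[fast]=3≠a[slow]=2 write a[2]=3 → slow++,fast++
(s=2,f=4) a[fast]=5≠a[slow]=3 write a[3]=5 → slow++,fast++
(s=3,f=5) a[fast]=5=a[slow] dup → fast++
(s=3,f=6) a[fast]=7≠a[slow]=5 write a[4]=7 → slow++,fast++
(s=4,f=7) a[fast]=8≠a[slow]=7 write a[5]=8 → slow++,fast++
(s=5,f=8) a[fast]=8=a[slow] dup → fast++
(s=5,f=9) a[fast]=9≠a[slow]=8 write a[6]=9 → slow++,fast++
(s=6,f=10) a[fast]=9=a[slow] dup → fast++
(s=6,f=11) a[fast]=11≠a[slow]=9 write a[7]=11 → slow++,fast++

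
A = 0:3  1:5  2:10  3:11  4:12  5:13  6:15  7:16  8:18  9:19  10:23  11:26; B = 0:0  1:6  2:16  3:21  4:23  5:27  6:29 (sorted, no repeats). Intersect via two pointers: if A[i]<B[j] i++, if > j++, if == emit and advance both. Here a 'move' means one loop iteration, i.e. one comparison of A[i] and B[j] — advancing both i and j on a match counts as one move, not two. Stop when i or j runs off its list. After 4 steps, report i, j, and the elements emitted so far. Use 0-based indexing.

i=2, j=2, emitted=[]

i=0 j=0: 3>0, j++
i=0 j=1: 3<6, i++
i=1 j=1: 5<6, i++
i=2 j=1: 10>6, j++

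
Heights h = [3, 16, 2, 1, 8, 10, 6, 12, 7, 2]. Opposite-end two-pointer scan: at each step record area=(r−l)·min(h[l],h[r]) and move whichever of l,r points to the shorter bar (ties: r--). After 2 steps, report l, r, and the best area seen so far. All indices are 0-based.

l=1, r=8, best area=24

l=0 r=9: min(3,2)*9=18 best=18 *, r--
l=0 r=8: min(3,7)*8=24 best=24 *, l++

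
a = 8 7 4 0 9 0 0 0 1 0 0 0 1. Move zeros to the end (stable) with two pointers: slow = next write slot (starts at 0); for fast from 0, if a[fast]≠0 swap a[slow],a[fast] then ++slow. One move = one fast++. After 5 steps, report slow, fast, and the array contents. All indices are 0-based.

slow=4, fast=5, a=[8, 7, 4, 9, 0, 0, 0, 0, 1, 0, 0, 0, 1]

slow=0 fast=0: a[fast]=8≠0 swap→a[0]=8, slow++,fast++
slow=1 fast=1: a[fast]=7≠0 swap→a[1]=7, slow++,fast++
slow=2 fast=2: a[fast]=4≠0 swap→a[2]=4, slow++,fast++
slow=3 fast=3: a[fast]=0, fast++
slow=3 fast=4: a[fast]=9≠0 swap→a[3]=9, slow++,fast++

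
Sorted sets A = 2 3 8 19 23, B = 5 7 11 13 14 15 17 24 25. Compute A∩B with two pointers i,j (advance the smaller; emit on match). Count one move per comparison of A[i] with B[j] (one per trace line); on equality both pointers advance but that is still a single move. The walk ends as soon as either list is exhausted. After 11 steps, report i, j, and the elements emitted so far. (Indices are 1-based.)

i=1 j=1: 2<5, i++
i=2 j=1: 3<5, i++
i=3 j=1: 8>5, j++
i=3 j=2: 8>7, j++
i=3 j=3: 8<11, i++
i=4 j=3: 19>11, j++
i=4 j=4: 19>13, j++
i=4 j=5: 19>14, j++
i=4 j=6: 19>15, j++
i=4 j=7: 19>17, j++
i=4 j=8: 19<24, i++

i=5, j=8, emitted=[]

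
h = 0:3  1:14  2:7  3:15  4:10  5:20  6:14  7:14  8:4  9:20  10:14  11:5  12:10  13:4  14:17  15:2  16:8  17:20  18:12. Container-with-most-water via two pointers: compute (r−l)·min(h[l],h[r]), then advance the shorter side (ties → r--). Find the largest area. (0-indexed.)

max area = 240

[0,18] min(3,12)*18=54 best=54 * → l++
[1,18] min(14,12)*17=204 best=204 * → r--
[1,17] min(14,20)*16=224 best=224 * → l++
[2,17] min(7,20)*15=105 best=224 → l++
[3,17] min(15,20)*14=210 best=224 → l++
[4,17] min(10,20)*13=130 best=224 → l++
[5,17] min(20,20)*12=240 best=240 * → r--
[5,16] min(20,8)*11=88 best=240 → r--
[5,15] min(20,2)*10=20 best=240 → r--
[5,14] min(20,17)*9=153 best=240 → r--
[5,13] min(20,4)*8=32 best=240 → r--
[5,12] min(20,10)*7=70 best=240 → r--
[5,11] min(20,5)*6=30 best=240 → r--
[5,10] min(20,14)*5=70 best=240 → r--
[5,9] min(20,20)*4=80 best=240 → r--
[5,8] min(20,4)*3=12 best=240 → r--
[5,7] min(20,14)*2=28 best=240 → r--
[5,6] min(20,14)*1=14 best=240 → r--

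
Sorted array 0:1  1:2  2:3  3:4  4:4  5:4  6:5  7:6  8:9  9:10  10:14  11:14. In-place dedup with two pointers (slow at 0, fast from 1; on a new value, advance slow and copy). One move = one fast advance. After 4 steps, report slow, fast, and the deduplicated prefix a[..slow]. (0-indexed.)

(s=0,f=1) a[fast]=2≠a[slow]=1 write a[1]=2 → slow++,fast++
(s=1,f=2) a[fast]=3≠a[slow]=2 write a[2]=3 → slow++,fast++
(s=2,f=3) a[fast]=4≠a[slow]=3 write a[3]=4 → slow++,fast++
(s=3,f=4) a[fast]=4=a[slow] dup → fast++

slow=3, fast=5, prefix=[1, 2, 3, 4]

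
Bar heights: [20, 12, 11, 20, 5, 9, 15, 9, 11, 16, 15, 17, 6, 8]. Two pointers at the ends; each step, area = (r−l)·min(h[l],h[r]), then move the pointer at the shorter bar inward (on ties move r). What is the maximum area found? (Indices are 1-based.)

[1,14] min(20,8)*13=104 best=104 * → r--
[1,13] min(20,6)*12=72 best=104 → r--
[1,12] min(20,17)*11=187 best=187 * → r--
[1,11] min(20,15)*10=150 best=187 → r--
[1,10] min(20,16)*9=144 best=187 → r--
[1,9] min(20,11)*8=88 best=187 → r--
[1,8] min(20,9)*7=63 best=187 → r--
[1,7] min(20,15)*6=90 best=187 → r--
[1,6] min(20,9)*5=45 best=187 → r--
[1,5] min(20,5)*4=20 best=187 → r--
[1,4] min(20,20)*3=60 best=187 → r--
[1,3] min(20,11)*2=22 best=187 → r--
[1,2] min(20,12)*1=12 best=187 → r--

max area = 187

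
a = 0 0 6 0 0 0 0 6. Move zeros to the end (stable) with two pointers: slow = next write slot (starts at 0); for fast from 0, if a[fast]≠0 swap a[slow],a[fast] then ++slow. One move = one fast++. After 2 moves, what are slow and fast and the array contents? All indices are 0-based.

slow=0 fast=0: a[fast]=0, fast++
slow=0 fast=1: a[fast]=0, fast++

slow=0, fast=2, a=[0, 0, 6, 0, 0, 0, 0, 6]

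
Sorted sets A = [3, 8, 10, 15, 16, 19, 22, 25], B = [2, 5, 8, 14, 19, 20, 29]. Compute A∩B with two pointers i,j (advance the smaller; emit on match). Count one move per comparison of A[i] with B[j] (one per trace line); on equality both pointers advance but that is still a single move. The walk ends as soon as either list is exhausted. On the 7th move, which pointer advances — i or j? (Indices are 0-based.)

[i=0,j=0] 3>2 → j++
[i=0,j=1] 3<5 → i++
[i=1,j=1] 8>5 → j++
[i=1,j=2] 8==8 emit → i++,j++
[i=2,j=3] 10<14 → i++
[i=3,j=3] 15>14 → j++
[i=3,j=4] 15<19 → i++

i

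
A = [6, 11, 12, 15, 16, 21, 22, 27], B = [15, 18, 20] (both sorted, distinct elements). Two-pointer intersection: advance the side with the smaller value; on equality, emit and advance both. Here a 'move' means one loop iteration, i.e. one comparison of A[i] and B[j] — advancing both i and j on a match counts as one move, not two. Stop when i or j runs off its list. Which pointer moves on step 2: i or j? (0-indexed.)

[i=0,j=0] 6<15 → i++
[i=1,j=0] 11<15 → i++

i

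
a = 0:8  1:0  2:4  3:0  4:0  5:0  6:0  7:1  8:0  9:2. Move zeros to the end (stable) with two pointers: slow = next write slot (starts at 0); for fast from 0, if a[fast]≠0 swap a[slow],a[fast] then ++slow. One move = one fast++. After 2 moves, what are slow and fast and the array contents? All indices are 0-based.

slow=0 fast=0: a[fast]=8≠0 swap→a[0]=8, slow++,fast++
slow=1 fast=1: a[fast]=0, fast++

slow=1, fast=2, a=[8, 0, 4, 0, 0, 0, 0, 1, 0, 2]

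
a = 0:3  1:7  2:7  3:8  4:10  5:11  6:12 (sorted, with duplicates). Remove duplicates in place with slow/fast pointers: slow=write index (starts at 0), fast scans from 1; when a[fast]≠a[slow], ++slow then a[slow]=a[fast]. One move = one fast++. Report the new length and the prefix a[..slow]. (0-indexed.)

(s=0,f=1) a[fast]=7≠a[slow]=3 write a[1]=7 → slow++,fast++
(s=1,f=2) a[fast]=7=a[slow] dup → fast++
(s=1,f=3) a[fast]=8≠a[slow]=7 write a[2]=8 → slow++,fast++
(s=2,f=4) a[fast]=10≠a[slow]=8 write a[3]=10 → slow++,fast++
(s=3,f=5) a[fast]=11≠a[slow]=10 write a[4]=11 → slow++,fast++
(s=4,f=6) a[fast]=12≠a[slow]=11 write a[5]=12 → slow++,fast++

length 6; prefix = [3, 7, 8, 10, 11, 12]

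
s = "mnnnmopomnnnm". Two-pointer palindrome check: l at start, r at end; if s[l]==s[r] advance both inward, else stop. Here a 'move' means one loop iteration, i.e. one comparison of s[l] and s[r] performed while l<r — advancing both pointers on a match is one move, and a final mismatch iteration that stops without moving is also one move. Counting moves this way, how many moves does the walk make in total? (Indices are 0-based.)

6 moves

[0,12] 'm'=='m' → l++,r--
[1,11] 'n'=='n' → l++,r--
[2,10] 'n'=='n' → l++,r--
[3,9] 'n'=='n' → l++,r--
[4,8] 'm'=='m' → l++,r--
[5,7] 'o'=='o' → l++,r--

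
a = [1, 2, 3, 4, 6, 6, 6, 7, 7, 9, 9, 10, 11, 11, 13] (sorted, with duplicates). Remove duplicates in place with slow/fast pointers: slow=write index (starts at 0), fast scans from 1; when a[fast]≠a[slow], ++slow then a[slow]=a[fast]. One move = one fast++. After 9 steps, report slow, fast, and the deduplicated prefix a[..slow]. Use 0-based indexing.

slow=6, fast=10, prefix=[1, 2, 3, 4, 6, 7, 9]

slow=0 fast=1: a[fast]=2≠a[slow]=1 write a[1]=2, slow++,fast++
slow=1 fast=2: a[fast]=3≠a[slow]=2 write a[2]=3, slow++,fast++
slow=2 fast=3: a[fast]=4≠a[slow]=3 write a[3]=4, slow++,fast++
slow=3 fast=4: a[fast]=6≠a[slow]=4 write a[4]=6, slow++,fast++
slow=4 fast=5: a[fast]=6=a[slow] dup, fast++
slow=4 fast=6: a[fast]=6=a[slow] dup, fast++
slow=4 fast=7: a[fast]=7≠a[slow]=6 write a[5]=7, slow++,fast++
slow=5 fast=8: a[fast]=7=a[slow] dup, fast++
slow=5 fast=9: a[fast]=9≠a[slow]=7 write a[6]=9, slow++,fast++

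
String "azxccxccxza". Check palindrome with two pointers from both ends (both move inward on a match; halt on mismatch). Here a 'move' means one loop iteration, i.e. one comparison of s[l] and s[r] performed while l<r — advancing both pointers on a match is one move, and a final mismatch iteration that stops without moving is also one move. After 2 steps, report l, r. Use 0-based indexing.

l=0 r=10: 'a'=='a', l++,r--
l=1 r=9: 'z'=='z', l++,r--

l=2, r=8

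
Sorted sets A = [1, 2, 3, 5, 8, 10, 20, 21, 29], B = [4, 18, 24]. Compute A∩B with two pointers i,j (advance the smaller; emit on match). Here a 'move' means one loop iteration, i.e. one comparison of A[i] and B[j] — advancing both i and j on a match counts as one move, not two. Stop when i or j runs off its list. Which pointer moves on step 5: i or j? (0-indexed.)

i=0 j=0: 1<4, i++
i=1 j=0: 2<4, i++
i=2 j=0: 3<4, i++
i=3 j=0: 5>4, j++
i=3 j=1: 5<18, i++

i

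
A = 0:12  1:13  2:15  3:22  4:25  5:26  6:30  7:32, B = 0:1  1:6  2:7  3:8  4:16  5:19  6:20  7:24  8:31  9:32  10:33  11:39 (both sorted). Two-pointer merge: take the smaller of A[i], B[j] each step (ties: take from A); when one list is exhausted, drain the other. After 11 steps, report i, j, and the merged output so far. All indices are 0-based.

i=4, j=7, merged so far=[1, 6, 7, 8, 12, 13, 15, 16, 19, 20, 22]

[i=0,j=0] A[i]=12>B[j]=1 take 1 → j++
[i=0,j=1] A[i]=12>B[j]=6 take 6 → j++
[i=0,j=2] A[i]=12>B[j]=7 take 7 → j++
[i=0,j=3] A[i]=12>B[j]=8 take 8 → j++
[i=0,j=4] A[i]=12<=B[j]=16 take 12 → i++
[i=1,j=4] A[i]=13<=B[j]=16 take 13 → i++
[i=2,j=4] A[i]=15<=B[j]=16 take 15 → i++
[i=3,j=4] A[i]=22>B[j]=16 take 16 → j++
[i=3,j=5] A[i]=22>B[j]=19 take 19 → j++
[i=3,j=6] A[i]=22>B[j]=20 take 20 → j++
[i=3,j=7] A[i]=22<=B[j]=24 take 22 → i++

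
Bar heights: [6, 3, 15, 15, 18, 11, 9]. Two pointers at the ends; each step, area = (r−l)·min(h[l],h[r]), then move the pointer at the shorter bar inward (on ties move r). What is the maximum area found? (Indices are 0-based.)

max area = 36

l=0 r=6: min(6,9)*6=36 best=36 *, l++
l=1 r=6: min(3,9)*5=15 best=36, l++
l=2 r=6: min(15,9)*4=36 best=36, r--
l=2 r=5: min(15,11)*3=33 best=36, r--
l=2 r=4: min(15,18)*2=30 best=36, l++
l=3 r=4: min(15,18)*1=15 best=36, l++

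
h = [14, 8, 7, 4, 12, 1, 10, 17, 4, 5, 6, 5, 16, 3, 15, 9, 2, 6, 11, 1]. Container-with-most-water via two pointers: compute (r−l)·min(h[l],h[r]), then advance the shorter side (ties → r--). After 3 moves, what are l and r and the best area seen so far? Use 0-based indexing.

l=0 r=19: min(14,1)*19=19 best=19 *, r--
l=0 r=18: min(14,11)*18=198 best=198 *, r--
l=0 r=17: min(14,6)*17=102 best=198, r--

l=0, r=16, best area=198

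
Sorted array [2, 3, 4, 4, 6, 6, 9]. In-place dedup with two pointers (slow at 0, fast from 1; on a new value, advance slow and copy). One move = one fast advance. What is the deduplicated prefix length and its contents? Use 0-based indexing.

length 5; prefix = [2, 3, 4, 6, 9]

(s=0,f=1) a[fast]=3≠a[slow]=2 write a[1]=3 → slow++,fast++
(s=1,f=2) a[fast]=4≠a[slow]=3 write a[2]=4 → slow++,fast++
(s=2,f=3) a[fast]=4=a[slow] dup → fast++
(s=2,f=4) a[fast]=6≠a[slow]=4 write a[3]=6 → slow++,fast++
(s=3,f=5) a[fast]=6=a[slow] dup → fast++
(s=3,f=6) a[fast]=9≠a[slow]=6 write a[4]=9 → slow++,fast++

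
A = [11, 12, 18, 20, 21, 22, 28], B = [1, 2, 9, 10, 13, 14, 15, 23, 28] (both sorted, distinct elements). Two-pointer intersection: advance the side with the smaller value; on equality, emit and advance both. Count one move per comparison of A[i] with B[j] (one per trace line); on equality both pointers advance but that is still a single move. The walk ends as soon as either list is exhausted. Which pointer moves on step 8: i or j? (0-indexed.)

j

i=0 j=0: 11>1, j++
i=0 j=1: 11>2, j++
i=0 j=2: 11>9, j++
i=0 j=3: 11>10, j++
i=0 j=4: 11<13, i++
i=1 j=4: 12<13, i++
i=2 j=4: 18>13, j++
i=2 j=5: 18>14, j++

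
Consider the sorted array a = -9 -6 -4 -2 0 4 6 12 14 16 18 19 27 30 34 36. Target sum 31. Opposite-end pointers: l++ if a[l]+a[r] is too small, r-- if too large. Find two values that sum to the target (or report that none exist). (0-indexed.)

l=0 r=15: -9+36=27 <31, l++
l=1 r=15: -6+36=30 <31, l++
l=2 r=15: -4+36=32 >31, r--
l=2 r=14: -4+34=30 <31, l++
l=3 r=14: -2+34=32 >31, r--
l=3 r=13: -2+30=28 <31, l++
l=4 r=13: 0+30=30 <31, l++
l=5 r=13: 4+30=34 >31, r--
l=5 r=12: 4+27=31, found

(4, 27)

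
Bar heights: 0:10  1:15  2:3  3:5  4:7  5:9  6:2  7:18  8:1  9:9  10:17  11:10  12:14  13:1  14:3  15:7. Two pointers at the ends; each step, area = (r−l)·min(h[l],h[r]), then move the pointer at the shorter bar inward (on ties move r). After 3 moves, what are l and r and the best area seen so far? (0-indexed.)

l=0 r=15: min(10,7)*15=105 best=105 *, r--
l=0 r=14: min(10,3)*14=42 best=105, r--
l=0 r=13: min(10,1)*13=13 best=105, r--

l=0, r=12, best area=105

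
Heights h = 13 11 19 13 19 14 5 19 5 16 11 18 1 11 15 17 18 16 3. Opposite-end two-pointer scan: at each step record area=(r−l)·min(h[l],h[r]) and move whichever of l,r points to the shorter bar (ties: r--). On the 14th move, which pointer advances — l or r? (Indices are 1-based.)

r

l=1 r=19: min(13,3)*18=54 best=54 *, r--
l=1 r=18: min(13,16)*17=221 best=221 *, l++
l=2 r=18: min(11,16)*16=176 best=221, l++
l=3 r=18: min(19,16)*15=240 best=240 *, r--
l=3 r=17: min(19,18)*14=252 best=252 *, r--
l=3 r=16: min(19,17)*13=221 best=252, r--
l=3 r=15: min(19,15)*12=180 best=252, r--
l=3 r=14: min(19,11)*11=121 best=252, r--
l=3 r=13: min(19,1)*10=10 best=252, r--
l=3 r=12: min(19,18)*9=162 best=252, r--
l=3 r=11: min(19,11)*8=88 best=252, r--
l=3 r=10: min(19,16)*7=112 best=252, r--
l=3 r=9: min(19,5)*6=30 best=252, r--
l=3 r=8: min(19,19)*5=95 best=252, r--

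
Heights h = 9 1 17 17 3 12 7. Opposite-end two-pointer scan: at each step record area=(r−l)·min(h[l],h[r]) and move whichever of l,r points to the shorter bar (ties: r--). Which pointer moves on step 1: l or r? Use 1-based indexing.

[1,7] min(9,7)*6=42 best=42 * → r--

r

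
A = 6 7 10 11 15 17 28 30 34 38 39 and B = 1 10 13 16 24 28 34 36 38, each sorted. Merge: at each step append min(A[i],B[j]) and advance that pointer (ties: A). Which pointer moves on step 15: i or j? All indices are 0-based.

i

i=0 j=0: A[i]=6>B[j]=1 take 1, j++
i=0 j=1: A[i]=6<=B[j]=10 take 6, i++
i=1 j=1: A[i]=7<=B[j]=10 take 7, i++
i=2 j=1: A[i]=10<=B[j]=10 take 10, i++
i=3 j=1: A[i]=11>B[j]=10 take 10, j++
i=3 j=2: A[i]=11<=B[j]=13 take 11, i++
i=4 j=2: A[i]=15>B[j]=13 take 13, j++
i=4 j=3: A[i]=15<=B[j]=16 take 15, i++
i=5 j=3: A[i]=17>B[j]=16 take 16, j++
i=5 j=4: A[i]=17<=B[j]=24 take 17, i++
i=6 j=4: A[i]=28>B[j]=24 take 24, j++
i=6 j=5: A[i]=28<=B[j]=28 take 28, i++
i=7 j=5: A[i]=30>B[j]=28 take 28, j++
i=7 j=6: A[i]=30<=B[j]=34 take 30, i++
i=8 j=6: A[i]=34<=B[j]=34 take 34, i++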